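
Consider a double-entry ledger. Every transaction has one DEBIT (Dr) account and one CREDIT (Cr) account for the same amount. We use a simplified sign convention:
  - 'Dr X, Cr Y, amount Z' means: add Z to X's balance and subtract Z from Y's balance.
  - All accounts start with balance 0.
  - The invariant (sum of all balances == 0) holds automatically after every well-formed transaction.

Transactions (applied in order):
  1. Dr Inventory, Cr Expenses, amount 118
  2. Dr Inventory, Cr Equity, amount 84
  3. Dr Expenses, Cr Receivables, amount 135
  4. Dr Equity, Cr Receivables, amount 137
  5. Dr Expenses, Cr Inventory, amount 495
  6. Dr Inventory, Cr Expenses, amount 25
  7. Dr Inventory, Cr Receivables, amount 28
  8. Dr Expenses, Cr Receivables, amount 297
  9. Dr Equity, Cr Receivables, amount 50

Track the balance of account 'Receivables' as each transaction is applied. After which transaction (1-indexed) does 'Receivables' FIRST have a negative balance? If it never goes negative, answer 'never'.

After txn 1: Receivables=0
After txn 2: Receivables=0
After txn 3: Receivables=-135

Answer: 3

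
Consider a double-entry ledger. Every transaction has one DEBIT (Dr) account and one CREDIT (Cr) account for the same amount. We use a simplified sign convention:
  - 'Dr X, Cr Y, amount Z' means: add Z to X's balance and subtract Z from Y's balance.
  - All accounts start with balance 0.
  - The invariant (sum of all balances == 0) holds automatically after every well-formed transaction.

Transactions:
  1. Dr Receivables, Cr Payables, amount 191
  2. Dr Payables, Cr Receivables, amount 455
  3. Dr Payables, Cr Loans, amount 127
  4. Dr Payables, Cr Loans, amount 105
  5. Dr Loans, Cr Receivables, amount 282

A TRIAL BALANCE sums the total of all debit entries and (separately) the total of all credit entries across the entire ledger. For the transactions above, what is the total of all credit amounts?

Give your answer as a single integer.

Txn 1: credit+=191
Txn 2: credit+=455
Txn 3: credit+=127
Txn 4: credit+=105
Txn 5: credit+=282
Total credits = 1160

Answer: 1160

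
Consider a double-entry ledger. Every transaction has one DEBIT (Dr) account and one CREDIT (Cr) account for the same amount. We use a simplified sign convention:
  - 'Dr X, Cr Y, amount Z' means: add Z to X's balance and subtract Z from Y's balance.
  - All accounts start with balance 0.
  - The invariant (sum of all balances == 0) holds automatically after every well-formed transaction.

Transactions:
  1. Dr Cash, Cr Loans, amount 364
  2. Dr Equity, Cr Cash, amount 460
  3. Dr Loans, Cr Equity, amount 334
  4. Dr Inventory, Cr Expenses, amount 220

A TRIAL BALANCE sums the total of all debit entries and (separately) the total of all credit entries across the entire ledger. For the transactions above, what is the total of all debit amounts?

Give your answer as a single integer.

Answer: 1378

Derivation:
Txn 1: debit+=364
Txn 2: debit+=460
Txn 3: debit+=334
Txn 4: debit+=220
Total debits = 1378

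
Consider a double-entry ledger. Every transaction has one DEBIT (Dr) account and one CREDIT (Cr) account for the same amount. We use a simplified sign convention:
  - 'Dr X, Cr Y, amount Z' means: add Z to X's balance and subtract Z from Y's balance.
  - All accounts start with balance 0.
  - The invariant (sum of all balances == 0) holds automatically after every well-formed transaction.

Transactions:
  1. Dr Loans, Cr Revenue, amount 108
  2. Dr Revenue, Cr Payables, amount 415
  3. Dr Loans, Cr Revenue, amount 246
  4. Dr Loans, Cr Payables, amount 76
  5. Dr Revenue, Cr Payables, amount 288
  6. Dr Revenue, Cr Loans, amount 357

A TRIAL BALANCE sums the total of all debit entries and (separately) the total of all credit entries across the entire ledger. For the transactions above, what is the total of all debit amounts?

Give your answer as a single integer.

Answer: 1490

Derivation:
Txn 1: debit+=108
Txn 2: debit+=415
Txn 3: debit+=246
Txn 4: debit+=76
Txn 5: debit+=288
Txn 6: debit+=357
Total debits = 1490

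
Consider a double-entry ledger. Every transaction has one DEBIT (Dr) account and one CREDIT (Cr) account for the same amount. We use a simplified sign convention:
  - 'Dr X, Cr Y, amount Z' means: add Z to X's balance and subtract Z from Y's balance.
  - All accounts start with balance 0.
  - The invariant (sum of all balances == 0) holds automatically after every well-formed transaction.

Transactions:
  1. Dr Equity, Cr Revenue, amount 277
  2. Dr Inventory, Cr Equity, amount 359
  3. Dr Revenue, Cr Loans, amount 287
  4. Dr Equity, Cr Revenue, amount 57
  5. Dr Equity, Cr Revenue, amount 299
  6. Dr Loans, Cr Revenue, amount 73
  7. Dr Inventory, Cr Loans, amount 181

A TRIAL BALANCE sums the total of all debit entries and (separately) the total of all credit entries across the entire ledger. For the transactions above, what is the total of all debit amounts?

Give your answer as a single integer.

Txn 1: debit+=277
Txn 2: debit+=359
Txn 3: debit+=287
Txn 4: debit+=57
Txn 5: debit+=299
Txn 6: debit+=73
Txn 7: debit+=181
Total debits = 1533

Answer: 1533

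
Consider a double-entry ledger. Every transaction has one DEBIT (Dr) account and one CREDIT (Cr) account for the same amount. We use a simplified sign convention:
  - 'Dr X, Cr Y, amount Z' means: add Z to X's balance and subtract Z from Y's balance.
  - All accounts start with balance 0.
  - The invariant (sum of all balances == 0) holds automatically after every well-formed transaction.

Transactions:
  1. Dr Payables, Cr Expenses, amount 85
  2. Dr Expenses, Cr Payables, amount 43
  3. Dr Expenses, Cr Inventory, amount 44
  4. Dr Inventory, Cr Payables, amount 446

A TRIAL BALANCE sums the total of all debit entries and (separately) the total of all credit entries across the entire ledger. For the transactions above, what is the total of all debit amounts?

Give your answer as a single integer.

Txn 1: debit+=85
Txn 2: debit+=43
Txn 3: debit+=44
Txn 4: debit+=446
Total debits = 618

Answer: 618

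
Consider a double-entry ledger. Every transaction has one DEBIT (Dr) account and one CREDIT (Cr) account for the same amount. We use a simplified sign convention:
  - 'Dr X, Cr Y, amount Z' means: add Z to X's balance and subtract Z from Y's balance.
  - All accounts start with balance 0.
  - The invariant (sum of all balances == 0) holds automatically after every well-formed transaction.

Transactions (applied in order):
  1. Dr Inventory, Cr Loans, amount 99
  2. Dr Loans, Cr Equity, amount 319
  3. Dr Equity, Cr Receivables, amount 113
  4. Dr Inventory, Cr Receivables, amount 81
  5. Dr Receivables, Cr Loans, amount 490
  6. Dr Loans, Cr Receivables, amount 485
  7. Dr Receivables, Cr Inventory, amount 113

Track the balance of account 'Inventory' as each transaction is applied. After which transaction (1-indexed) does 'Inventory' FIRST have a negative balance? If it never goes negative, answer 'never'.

After txn 1: Inventory=99
After txn 2: Inventory=99
After txn 3: Inventory=99
After txn 4: Inventory=180
After txn 5: Inventory=180
After txn 6: Inventory=180
After txn 7: Inventory=67

Answer: never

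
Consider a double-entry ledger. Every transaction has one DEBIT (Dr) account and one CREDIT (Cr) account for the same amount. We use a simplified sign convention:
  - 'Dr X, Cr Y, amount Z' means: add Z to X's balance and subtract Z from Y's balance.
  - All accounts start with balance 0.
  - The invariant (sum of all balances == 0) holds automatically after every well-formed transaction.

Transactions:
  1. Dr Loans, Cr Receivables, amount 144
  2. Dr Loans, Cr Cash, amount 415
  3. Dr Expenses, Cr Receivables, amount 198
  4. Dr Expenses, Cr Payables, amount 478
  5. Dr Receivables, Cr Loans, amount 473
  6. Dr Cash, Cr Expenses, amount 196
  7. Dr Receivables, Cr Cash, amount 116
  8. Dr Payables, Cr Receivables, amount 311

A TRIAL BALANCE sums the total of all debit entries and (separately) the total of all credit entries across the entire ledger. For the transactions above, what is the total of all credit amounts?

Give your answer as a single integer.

Txn 1: credit+=144
Txn 2: credit+=415
Txn 3: credit+=198
Txn 4: credit+=478
Txn 5: credit+=473
Txn 6: credit+=196
Txn 7: credit+=116
Txn 8: credit+=311
Total credits = 2331

Answer: 2331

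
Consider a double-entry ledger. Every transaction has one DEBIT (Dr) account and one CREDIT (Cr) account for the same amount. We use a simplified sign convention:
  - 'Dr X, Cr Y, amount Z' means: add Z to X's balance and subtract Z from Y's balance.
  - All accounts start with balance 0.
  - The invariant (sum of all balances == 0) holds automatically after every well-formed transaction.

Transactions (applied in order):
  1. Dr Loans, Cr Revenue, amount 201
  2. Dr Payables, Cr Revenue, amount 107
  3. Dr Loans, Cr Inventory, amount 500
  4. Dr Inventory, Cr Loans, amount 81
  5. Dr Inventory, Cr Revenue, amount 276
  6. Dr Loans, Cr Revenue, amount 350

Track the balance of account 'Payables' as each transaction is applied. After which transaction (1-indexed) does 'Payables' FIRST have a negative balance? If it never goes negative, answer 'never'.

After txn 1: Payables=0
After txn 2: Payables=107
After txn 3: Payables=107
After txn 4: Payables=107
After txn 5: Payables=107
After txn 6: Payables=107

Answer: never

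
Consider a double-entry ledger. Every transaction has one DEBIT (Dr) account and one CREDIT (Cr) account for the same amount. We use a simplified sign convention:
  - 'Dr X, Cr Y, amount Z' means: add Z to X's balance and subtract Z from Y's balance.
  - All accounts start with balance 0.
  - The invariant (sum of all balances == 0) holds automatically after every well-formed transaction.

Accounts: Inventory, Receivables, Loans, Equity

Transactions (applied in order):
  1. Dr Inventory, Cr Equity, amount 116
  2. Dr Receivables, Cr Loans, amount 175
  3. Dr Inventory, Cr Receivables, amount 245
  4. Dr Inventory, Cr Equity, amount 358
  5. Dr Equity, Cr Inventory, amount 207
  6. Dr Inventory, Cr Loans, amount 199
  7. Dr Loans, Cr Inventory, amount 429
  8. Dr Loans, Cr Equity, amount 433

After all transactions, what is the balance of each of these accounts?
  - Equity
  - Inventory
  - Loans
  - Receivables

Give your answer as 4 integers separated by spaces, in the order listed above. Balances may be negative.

After txn 1 (Dr Inventory, Cr Equity, amount 116): Equity=-116 Inventory=116
After txn 2 (Dr Receivables, Cr Loans, amount 175): Equity=-116 Inventory=116 Loans=-175 Receivables=175
After txn 3 (Dr Inventory, Cr Receivables, amount 245): Equity=-116 Inventory=361 Loans=-175 Receivables=-70
After txn 4 (Dr Inventory, Cr Equity, amount 358): Equity=-474 Inventory=719 Loans=-175 Receivables=-70
After txn 5 (Dr Equity, Cr Inventory, amount 207): Equity=-267 Inventory=512 Loans=-175 Receivables=-70
After txn 6 (Dr Inventory, Cr Loans, amount 199): Equity=-267 Inventory=711 Loans=-374 Receivables=-70
After txn 7 (Dr Loans, Cr Inventory, amount 429): Equity=-267 Inventory=282 Loans=55 Receivables=-70
After txn 8 (Dr Loans, Cr Equity, amount 433): Equity=-700 Inventory=282 Loans=488 Receivables=-70

Answer: -700 282 488 -70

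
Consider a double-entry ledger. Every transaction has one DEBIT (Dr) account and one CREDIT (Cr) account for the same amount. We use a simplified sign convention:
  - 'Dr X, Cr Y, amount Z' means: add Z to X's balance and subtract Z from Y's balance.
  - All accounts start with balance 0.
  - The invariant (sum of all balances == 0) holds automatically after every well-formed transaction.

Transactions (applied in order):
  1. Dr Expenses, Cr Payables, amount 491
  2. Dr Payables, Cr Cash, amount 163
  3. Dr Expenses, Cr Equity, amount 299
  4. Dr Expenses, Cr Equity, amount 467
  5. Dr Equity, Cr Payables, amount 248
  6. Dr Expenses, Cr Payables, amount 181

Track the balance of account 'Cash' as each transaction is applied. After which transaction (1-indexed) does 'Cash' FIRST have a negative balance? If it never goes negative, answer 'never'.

After txn 1: Cash=0
After txn 2: Cash=-163

Answer: 2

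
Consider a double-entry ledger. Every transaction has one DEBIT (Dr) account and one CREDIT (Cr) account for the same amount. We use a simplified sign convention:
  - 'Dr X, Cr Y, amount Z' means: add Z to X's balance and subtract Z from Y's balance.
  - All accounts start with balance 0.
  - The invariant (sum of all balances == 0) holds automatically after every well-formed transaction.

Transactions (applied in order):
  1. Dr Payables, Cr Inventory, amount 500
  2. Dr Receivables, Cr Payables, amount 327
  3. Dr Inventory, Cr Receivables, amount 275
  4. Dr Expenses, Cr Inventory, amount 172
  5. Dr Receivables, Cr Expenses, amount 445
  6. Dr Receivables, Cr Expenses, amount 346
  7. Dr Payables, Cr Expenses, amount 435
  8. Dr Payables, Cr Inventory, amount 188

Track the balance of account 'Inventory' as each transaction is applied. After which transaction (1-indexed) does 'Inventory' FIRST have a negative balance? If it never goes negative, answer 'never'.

After txn 1: Inventory=-500

Answer: 1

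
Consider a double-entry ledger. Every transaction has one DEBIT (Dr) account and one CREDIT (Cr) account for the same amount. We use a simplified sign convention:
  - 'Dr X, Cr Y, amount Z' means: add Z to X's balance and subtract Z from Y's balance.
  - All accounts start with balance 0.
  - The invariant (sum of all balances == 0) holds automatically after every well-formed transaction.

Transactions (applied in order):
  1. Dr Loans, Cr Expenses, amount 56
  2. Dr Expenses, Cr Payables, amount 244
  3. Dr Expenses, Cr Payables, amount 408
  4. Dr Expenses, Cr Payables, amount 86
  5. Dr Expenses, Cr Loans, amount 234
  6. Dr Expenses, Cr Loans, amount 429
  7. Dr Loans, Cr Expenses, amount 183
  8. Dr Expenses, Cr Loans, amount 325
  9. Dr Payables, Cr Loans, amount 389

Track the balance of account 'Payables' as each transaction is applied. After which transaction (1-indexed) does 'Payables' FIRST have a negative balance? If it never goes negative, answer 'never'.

Answer: 2

Derivation:
After txn 1: Payables=0
After txn 2: Payables=-244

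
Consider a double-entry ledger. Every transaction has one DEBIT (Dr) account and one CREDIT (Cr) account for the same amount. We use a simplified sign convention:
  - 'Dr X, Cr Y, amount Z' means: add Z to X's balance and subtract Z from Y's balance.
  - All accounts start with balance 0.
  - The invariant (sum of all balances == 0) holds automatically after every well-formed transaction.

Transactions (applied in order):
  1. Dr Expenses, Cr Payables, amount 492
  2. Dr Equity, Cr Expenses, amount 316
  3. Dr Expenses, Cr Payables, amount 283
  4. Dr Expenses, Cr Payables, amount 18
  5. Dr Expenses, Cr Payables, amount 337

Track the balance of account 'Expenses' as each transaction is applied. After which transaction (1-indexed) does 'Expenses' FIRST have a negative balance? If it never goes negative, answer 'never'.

After txn 1: Expenses=492
After txn 2: Expenses=176
After txn 3: Expenses=459
After txn 4: Expenses=477
After txn 5: Expenses=814

Answer: never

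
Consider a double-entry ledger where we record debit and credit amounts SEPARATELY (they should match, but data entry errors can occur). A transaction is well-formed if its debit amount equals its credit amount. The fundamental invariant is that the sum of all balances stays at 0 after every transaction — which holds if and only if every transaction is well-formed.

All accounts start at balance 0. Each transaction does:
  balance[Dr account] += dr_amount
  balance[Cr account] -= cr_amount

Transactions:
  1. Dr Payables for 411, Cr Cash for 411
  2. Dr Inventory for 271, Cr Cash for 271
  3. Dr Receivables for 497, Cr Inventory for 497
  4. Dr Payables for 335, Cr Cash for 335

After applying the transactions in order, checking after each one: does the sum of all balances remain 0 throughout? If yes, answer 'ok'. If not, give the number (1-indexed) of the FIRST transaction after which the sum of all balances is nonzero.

Answer: ok

Derivation:
After txn 1: dr=411 cr=411 sum_balances=0
After txn 2: dr=271 cr=271 sum_balances=0
After txn 3: dr=497 cr=497 sum_balances=0
After txn 4: dr=335 cr=335 sum_balances=0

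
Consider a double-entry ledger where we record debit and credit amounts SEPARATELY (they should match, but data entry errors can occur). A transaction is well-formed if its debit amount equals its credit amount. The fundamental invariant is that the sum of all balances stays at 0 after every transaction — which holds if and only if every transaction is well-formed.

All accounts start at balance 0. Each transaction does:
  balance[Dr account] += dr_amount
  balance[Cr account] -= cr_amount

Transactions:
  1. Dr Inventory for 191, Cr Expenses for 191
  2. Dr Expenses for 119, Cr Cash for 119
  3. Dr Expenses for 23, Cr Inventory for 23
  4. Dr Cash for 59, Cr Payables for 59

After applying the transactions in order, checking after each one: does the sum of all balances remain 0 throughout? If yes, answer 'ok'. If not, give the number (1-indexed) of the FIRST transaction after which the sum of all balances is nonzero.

Answer: ok

Derivation:
After txn 1: dr=191 cr=191 sum_balances=0
After txn 2: dr=119 cr=119 sum_balances=0
After txn 3: dr=23 cr=23 sum_balances=0
After txn 4: dr=59 cr=59 sum_balances=0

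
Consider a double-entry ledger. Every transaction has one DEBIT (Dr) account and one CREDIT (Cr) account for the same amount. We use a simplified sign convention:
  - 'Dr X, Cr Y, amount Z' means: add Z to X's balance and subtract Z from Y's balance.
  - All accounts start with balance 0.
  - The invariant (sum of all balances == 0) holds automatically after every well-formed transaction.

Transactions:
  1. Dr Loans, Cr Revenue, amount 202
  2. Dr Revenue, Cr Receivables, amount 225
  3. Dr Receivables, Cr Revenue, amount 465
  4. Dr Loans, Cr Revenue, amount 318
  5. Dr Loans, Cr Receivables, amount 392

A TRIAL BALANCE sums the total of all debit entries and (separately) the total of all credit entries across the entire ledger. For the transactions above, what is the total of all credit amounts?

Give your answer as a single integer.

Txn 1: credit+=202
Txn 2: credit+=225
Txn 3: credit+=465
Txn 4: credit+=318
Txn 5: credit+=392
Total credits = 1602

Answer: 1602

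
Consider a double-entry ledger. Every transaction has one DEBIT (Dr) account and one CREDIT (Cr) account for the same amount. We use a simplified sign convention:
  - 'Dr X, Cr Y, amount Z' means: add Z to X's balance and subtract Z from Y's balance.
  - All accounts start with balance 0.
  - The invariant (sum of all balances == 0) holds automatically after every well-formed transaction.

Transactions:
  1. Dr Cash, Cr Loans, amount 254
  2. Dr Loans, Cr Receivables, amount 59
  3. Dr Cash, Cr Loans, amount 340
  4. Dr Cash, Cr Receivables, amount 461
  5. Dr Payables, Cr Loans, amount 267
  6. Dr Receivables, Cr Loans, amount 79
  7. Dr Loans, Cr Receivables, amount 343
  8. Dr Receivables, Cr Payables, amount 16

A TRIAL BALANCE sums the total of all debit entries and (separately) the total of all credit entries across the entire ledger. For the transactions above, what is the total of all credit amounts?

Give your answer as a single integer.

Txn 1: credit+=254
Txn 2: credit+=59
Txn 3: credit+=340
Txn 4: credit+=461
Txn 5: credit+=267
Txn 6: credit+=79
Txn 7: credit+=343
Txn 8: credit+=16
Total credits = 1819

Answer: 1819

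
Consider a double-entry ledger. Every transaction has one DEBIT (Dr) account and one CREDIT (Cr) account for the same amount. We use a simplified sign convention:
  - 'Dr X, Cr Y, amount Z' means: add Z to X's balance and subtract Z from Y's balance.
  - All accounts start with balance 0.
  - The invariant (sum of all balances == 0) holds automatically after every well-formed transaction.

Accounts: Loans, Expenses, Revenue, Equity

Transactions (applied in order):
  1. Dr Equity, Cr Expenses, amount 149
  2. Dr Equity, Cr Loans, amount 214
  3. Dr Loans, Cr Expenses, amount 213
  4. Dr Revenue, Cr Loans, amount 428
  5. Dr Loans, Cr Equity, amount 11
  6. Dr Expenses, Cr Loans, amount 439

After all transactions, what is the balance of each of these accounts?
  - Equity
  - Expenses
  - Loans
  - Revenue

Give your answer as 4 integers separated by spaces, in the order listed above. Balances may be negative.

After txn 1 (Dr Equity, Cr Expenses, amount 149): Equity=149 Expenses=-149
After txn 2 (Dr Equity, Cr Loans, amount 214): Equity=363 Expenses=-149 Loans=-214
After txn 3 (Dr Loans, Cr Expenses, amount 213): Equity=363 Expenses=-362 Loans=-1
After txn 4 (Dr Revenue, Cr Loans, amount 428): Equity=363 Expenses=-362 Loans=-429 Revenue=428
After txn 5 (Dr Loans, Cr Equity, amount 11): Equity=352 Expenses=-362 Loans=-418 Revenue=428
After txn 6 (Dr Expenses, Cr Loans, amount 439): Equity=352 Expenses=77 Loans=-857 Revenue=428

Answer: 352 77 -857 428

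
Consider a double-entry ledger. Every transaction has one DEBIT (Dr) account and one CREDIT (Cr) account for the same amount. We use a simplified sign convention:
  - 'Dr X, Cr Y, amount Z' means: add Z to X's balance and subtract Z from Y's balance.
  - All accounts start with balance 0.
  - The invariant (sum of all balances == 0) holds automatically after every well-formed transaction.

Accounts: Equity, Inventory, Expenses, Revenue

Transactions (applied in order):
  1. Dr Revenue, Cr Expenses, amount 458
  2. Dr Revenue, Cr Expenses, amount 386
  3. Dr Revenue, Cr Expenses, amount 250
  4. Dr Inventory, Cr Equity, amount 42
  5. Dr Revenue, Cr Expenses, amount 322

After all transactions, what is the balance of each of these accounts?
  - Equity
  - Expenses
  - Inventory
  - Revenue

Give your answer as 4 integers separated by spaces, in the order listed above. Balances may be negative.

After txn 1 (Dr Revenue, Cr Expenses, amount 458): Expenses=-458 Revenue=458
After txn 2 (Dr Revenue, Cr Expenses, amount 386): Expenses=-844 Revenue=844
After txn 3 (Dr Revenue, Cr Expenses, amount 250): Expenses=-1094 Revenue=1094
After txn 4 (Dr Inventory, Cr Equity, amount 42): Equity=-42 Expenses=-1094 Inventory=42 Revenue=1094
After txn 5 (Dr Revenue, Cr Expenses, amount 322): Equity=-42 Expenses=-1416 Inventory=42 Revenue=1416

Answer: -42 -1416 42 1416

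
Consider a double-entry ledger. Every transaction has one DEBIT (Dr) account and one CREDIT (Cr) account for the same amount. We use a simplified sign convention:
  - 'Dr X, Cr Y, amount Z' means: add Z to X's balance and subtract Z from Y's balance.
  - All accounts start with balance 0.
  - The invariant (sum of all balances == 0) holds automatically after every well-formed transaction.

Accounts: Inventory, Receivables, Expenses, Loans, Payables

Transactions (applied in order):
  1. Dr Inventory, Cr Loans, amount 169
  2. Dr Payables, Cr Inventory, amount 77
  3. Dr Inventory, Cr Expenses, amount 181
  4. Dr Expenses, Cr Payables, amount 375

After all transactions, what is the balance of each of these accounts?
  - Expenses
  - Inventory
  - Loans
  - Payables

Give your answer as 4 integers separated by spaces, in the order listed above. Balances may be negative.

After txn 1 (Dr Inventory, Cr Loans, amount 169): Inventory=169 Loans=-169
After txn 2 (Dr Payables, Cr Inventory, amount 77): Inventory=92 Loans=-169 Payables=77
After txn 3 (Dr Inventory, Cr Expenses, amount 181): Expenses=-181 Inventory=273 Loans=-169 Payables=77
After txn 4 (Dr Expenses, Cr Payables, amount 375): Expenses=194 Inventory=273 Loans=-169 Payables=-298

Answer: 194 273 -169 -298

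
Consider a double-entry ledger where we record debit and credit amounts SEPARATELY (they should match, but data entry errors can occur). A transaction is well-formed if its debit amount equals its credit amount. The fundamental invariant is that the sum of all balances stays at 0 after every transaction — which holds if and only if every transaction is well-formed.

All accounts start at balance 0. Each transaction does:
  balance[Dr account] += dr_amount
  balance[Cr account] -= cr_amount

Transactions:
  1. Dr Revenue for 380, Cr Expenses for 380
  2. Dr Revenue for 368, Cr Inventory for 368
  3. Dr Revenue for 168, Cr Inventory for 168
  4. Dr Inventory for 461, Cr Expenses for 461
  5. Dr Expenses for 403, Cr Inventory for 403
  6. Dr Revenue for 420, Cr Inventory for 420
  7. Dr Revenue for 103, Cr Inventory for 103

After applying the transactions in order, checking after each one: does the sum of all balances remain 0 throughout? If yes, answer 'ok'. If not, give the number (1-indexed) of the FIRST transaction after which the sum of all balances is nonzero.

Answer: ok

Derivation:
After txn 1: dr=380 cr=380 sum_balances=0
After txn 2: dr=368 cr=368 sum_balances=0
After txn 3: dr=168 cr=168 sum_balances=0
After txn 4: dr=461 cr=461 sum_balances=0
After txn 5: dr=403 cr=403 sum_balances=0
After txn 6: dr=420 cr=420 sum_balances=0
After txn 7: dr=103 cr=103 sum_balances=0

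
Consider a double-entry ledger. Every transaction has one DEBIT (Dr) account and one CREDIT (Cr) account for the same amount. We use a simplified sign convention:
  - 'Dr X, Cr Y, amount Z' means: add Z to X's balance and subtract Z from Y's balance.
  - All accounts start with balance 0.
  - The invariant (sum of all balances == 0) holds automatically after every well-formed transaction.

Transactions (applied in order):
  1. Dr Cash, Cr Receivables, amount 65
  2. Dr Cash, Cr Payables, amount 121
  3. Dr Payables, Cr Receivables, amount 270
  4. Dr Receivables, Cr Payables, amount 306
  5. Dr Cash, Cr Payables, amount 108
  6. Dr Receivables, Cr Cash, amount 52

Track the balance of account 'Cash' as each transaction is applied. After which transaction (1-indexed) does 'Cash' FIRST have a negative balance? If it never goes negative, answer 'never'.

After txn 1: Cash=65
After txn 2: Cash=186
After txn 3: Cash=186
After txn 4: Cash=186
After txn 5: Cash=294
After txn 6: Cash=242

Answer: never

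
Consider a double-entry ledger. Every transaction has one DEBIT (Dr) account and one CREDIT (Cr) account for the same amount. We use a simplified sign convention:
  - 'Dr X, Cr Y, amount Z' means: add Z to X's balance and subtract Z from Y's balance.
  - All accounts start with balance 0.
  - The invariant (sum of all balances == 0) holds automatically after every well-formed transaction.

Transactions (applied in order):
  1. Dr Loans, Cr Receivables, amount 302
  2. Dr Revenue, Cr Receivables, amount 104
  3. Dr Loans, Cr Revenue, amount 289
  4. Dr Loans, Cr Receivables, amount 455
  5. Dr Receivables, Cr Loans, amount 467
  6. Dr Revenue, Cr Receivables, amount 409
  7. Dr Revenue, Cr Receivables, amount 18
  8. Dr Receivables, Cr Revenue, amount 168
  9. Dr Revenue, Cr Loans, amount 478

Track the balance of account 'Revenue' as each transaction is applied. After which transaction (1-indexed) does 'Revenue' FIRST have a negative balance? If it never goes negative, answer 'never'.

Answer: 3

Derivation:
After txn 1: Revenue=0
After txn 2: Revenue=104
After txn 3: Revenue=-185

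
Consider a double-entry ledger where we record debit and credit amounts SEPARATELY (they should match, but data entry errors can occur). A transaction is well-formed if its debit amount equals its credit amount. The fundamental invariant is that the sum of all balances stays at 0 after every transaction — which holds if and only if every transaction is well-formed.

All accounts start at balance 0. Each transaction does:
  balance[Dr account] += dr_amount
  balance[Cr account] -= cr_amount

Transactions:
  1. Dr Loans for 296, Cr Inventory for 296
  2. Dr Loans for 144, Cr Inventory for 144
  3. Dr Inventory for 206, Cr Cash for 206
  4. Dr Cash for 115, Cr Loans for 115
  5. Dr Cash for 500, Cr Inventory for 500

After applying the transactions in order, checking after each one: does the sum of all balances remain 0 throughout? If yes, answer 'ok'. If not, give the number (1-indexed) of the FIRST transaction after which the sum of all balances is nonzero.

After txn 1: dr=296 cr=296 sum_balances=0
After txn 2: dr=144 cr=144 sum_balances=0
After txn 3: dr=206 cr=206 sum_balances=0
After txn 4: dr=115 cr=115 sum_balances=0
After txn 5: dr=500 cr=500 sum_balances=0

Answer: ok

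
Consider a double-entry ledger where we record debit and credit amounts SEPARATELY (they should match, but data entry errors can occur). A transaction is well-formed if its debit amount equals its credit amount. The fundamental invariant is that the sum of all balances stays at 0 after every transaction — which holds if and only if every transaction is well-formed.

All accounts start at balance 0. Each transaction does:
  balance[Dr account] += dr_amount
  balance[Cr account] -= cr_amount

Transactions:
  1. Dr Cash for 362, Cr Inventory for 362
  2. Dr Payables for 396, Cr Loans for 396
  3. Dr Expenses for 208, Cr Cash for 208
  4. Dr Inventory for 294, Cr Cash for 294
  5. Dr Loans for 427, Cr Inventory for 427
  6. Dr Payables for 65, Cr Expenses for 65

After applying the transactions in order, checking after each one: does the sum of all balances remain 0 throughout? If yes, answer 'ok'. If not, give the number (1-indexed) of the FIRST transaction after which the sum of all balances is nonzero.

After txn 1: dr=362 cr=362 sum_balances=0
After txn 2: dr=396 cr=396 sum_balances=0
After txn 3: dr=208 cr=208 sum_balances=0
After txn 4: dr=294 cr=294 sum_balances=0
After txn 5: dr=427 cr=427 sum_balances=0
After txn 6: dr=65 cr=65 sum_balances=0

Answer: ok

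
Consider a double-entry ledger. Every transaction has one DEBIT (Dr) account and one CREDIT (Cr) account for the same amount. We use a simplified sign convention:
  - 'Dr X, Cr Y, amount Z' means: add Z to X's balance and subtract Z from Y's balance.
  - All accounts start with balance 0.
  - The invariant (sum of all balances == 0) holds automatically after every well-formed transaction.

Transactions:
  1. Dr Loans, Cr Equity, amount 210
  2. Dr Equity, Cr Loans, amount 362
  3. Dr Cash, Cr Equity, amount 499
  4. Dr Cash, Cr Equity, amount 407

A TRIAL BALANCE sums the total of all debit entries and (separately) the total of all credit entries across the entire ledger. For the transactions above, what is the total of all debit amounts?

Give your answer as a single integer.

Txn 1: debit+=210
Txn 2: debit+=362
Txn 3: debit+=499
Txn 4: debit+=407
Total debits = 1478

Answer: 1478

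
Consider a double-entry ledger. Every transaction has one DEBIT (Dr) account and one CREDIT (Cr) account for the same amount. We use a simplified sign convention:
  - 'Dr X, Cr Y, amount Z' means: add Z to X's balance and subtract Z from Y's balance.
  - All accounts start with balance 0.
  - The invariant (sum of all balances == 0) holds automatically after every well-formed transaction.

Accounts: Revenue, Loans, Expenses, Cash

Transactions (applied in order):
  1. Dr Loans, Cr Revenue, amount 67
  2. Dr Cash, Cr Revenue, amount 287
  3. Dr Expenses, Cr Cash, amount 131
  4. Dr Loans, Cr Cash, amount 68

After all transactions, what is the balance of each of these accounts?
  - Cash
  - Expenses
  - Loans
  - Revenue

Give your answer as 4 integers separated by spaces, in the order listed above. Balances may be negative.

Answer: 88 131 135 -354

Derivation:
After txn 1 (Dr Loans, Cr Revenue, amount 67): Loans=67 Revenue=-67
After txn 2 (Dr Cash, Cr Revenue, amount 287): Cash=287 Loans=67 Revenue=-354
After txn 3 (Dr Expenses, Cr Cash, amount 131): Cash=156 Expenses=131 Loans=67 Revenue=-354
After txn 4 (Dr Loans, Cr Cash, amount 68): Cash=88 Expenses=131 Loans=135 Revenue=-354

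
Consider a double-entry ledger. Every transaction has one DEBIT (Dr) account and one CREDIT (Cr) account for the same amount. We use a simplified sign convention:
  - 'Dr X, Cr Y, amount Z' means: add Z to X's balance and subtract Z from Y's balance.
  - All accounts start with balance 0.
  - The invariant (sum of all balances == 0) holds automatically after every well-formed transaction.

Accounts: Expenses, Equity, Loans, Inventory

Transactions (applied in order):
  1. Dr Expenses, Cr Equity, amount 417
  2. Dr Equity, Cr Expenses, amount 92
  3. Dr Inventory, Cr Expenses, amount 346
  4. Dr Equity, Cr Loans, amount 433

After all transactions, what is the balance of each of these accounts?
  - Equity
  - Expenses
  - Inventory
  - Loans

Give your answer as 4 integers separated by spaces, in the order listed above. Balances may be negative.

Answer: 108 -21 346 -433

Derivation:
After txn 1 (Dr Expenses, Cr Equity, amount 417): Equity=-417 Expenses=417
After txn 2 (Dr Equity, Cr Expenses, amount 92): Equity=-325 Expenses=325
After txn 3 (Dr Inventory, Cr Expenses, amount 346): Equity=-325 Expenses=-21 Inventory=346
After txn 4 (Dr Equity, Cr Loans, amount 433): Equity=108 Expenses=-21 Inventory=346 Loans=-433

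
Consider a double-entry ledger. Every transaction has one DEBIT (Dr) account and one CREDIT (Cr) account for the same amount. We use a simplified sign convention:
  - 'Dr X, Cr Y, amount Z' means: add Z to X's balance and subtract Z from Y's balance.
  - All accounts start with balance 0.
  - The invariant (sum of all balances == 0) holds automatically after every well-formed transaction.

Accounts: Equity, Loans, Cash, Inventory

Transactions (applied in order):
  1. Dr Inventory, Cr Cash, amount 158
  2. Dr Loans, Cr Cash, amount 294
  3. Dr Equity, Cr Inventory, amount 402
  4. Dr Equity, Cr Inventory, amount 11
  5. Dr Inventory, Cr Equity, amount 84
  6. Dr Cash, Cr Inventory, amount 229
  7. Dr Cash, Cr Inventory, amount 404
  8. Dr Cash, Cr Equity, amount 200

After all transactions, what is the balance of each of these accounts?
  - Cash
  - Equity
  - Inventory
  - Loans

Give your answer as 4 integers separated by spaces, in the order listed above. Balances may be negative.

Answer: 381 129 -804 294

Derivation:
After txn 1 (Dr Inventory, Cr Cash, amount 158): Cash=-158 Inventory=158
After txn 2 (Dr Loans, Cr Cash, amount 294): Cash=-452 Inventory=158 Loans=294
After txn 3 (Dr Equity, Cr Inventory, amount 402): Cash=-452 Equity=402 Inventory=-244 Loans=294
After txn 4 (Dr Equity, Cr Inventory, amount 11): Cash=-452 Equity=413 Inventory=-255 Loans=294
After txn 5 (Dr Inventory, Cr Equity, amount 84): Cash=-452 Equity=329 Inventory=-171 Loans=294
After txn 6 (Dr Cash, Cr Inventory, amount 229): Cash=-223 Equity=329 Inventory=-400 Loans=294
After txn 7 (Dr Cash, Cr Inventory, amount 404): Cash=181 Equity=329 Inventory=-804 Loans=294
After txn 8 (Dr Cash, Cr Equity, amount 200): Cash=381 Equity=129 Inventory=-804 Loans=294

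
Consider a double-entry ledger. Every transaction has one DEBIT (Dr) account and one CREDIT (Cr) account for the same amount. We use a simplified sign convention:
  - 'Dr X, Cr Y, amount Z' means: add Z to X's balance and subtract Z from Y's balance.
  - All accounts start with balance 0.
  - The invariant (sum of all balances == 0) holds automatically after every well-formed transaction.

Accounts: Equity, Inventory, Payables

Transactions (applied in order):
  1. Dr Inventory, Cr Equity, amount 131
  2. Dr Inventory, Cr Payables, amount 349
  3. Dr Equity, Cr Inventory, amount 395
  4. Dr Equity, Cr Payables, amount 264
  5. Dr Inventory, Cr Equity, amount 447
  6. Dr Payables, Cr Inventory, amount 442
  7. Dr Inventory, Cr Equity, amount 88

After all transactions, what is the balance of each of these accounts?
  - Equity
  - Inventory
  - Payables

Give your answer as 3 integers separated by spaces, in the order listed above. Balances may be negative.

Answer: -7 178 -171

Derivation:
After txn 1 (Dr Inventory, Cr Equity, amount 131): Equity=-131 Inventory=131
After txn 2 (Dr Inventory, Cr Payables, amount 349): Equity=-131 Inventory=480 Payables=-349
After txn 3 (Dr Equity, Cr Inventory, amount 395): Equity=264 Inventory=85 Payables=-349
After txn 4 (Dr Equity, Cr Payables, amount 264): Equity=528 Inventory=85 Payables=-613
After txn 5 (Dr Inventory, Cr Equity, amount 447): Equity=81 Inventory=532 Payables=-613
After txn 6 (Dr Payables, Cr Inventory, amount 442): Equity=81 Inventory=90 Payables=-171
After txn 7 (Dr Inventory, Cr Equity, amount 88): Equity=-7 Inventory=178 Payables=-171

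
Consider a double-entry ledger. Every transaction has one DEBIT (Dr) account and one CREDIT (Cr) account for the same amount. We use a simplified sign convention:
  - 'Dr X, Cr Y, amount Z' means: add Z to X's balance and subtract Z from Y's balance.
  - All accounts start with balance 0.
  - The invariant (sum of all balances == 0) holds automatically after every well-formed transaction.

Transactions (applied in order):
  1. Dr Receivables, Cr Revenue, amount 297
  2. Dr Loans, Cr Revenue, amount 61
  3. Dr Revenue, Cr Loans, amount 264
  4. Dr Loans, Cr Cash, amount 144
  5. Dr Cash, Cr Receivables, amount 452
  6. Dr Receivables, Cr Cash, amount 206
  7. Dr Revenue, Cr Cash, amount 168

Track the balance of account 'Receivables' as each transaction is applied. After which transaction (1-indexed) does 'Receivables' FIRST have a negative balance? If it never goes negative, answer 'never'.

After txn 1: Receivables=297
After txn 2: Receivables=297
After txn 3: Receivables=297
After txn 4: Receivables=297
After txn 5: Receivables=-155

Answer: 5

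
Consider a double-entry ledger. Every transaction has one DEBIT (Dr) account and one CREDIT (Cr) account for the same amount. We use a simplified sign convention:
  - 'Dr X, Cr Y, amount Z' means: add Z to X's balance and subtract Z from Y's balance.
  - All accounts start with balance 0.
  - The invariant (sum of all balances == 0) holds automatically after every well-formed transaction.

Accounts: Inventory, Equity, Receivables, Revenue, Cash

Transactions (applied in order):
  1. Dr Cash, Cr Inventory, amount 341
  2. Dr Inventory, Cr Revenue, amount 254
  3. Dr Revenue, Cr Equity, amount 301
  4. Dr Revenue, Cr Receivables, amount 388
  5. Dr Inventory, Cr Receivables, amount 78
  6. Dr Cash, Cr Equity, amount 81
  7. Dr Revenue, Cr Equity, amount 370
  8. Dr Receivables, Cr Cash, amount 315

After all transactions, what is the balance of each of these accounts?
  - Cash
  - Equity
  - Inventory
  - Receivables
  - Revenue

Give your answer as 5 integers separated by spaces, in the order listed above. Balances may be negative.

After txn 1 (Dr Cash, Cr Inventory, amount 341): Cash=341 Inventory=-341
After txn 2 (Dr Inventory, Cr Revenue, amount 254): Cash=341 Inventory=-87 Revenue=-254
After txn 3 (Dr Revenue, Cr Equity, amount 301): Cash=341 Equity=-301 Inventory=-87 Revenue=47
After txn 4 (Dr Revenue, Cr Receivables, amount 388): Cash=341 Equity=-301 Inventory=-87 Receivables=-388 Revenue=435
After txn 5 (Dr Inventory, Cr Receivables, amount 78): Cash=341 Equity=-301 Inventory=-9 Receivables=-466 Revenue=435
After txn 6 (Dr Cash, Cr Equity, amount 81): Cash=422 Equity=-382 Inventory=-9 Receivables=-466 Revenue=435
After txn 7 (Dr Revenue, Cr Equity, amount 370): Cash=422 Equity=-752 Inventory=-9 Receivables=-466 Revenue=805
After txn 8 (Dr Receivables, Cr Cash, amount 315): Cash=107 Equity=-752 Inventory=-9 Receivables=-151 Revenue=805

Answer: 107 -752 -9 -151 805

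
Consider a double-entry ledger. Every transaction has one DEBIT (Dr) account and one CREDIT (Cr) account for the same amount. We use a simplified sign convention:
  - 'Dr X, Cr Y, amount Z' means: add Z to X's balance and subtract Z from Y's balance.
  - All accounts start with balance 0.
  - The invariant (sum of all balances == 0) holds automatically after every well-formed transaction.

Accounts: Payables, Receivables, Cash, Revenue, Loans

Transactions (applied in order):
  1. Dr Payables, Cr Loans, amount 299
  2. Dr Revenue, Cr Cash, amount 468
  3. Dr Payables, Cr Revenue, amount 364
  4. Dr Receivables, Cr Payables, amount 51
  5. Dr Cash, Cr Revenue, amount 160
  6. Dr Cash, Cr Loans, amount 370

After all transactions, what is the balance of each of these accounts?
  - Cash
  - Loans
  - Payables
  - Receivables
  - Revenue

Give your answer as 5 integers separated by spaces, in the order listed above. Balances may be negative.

Answer: 62 -669 612 51 -56

Derivation:
After txn 1 (Dr Payables, Cr Loans, amount 299): Loans=-299 Payables=299
After txn 2 (Dr Revenue, Cr Cash, amount 468): Cash=-468 Loans=-299 Payables=299 Revenue=468
After txn 3 (Dr Payables, Cr Revenue, amount 364): Cash=-468 Loans=-299 Payables=663 Revenue=104
After txn 4 (Dr Receivables, Cr Payables, amount 51): Cash=-468 Loans=-299 Payables=612 Receivables=51 Revenue=104
After txn 5 (Dr Cash, Cr Revenue, amount 160): Cash=-308 Loans=-299 Payables=612 Receivables=51 Revenue=-56
After txn 6 (Dr Cash, Cr Loans, amount 370): Cash=62 Loans=-669 Payables=612 Receivables=51 Revenue=-56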